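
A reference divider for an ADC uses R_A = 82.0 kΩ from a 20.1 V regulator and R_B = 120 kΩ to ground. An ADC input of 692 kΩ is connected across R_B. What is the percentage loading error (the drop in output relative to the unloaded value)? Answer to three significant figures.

6.58 %

The divider's output (Thévenin) resistance is R_A‖R_B = 48.71 kΩ.
Fractional drop under load = R_th/(R_th + R_L) = 48.71 / (48.71 + 692) = 0.06576.
So the output falls by 6.58 %.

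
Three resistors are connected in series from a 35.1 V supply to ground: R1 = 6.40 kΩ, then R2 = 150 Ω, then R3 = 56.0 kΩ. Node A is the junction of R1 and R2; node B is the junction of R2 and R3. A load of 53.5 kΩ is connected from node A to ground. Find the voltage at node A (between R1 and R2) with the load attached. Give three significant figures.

V ≈ 28.5 V

Below node A the series string R2+R3 = 56150 Ω sits in parallel with the 53500 Ω load: 27400 Ω.
V_A = 35.1 × 27400/(6400 + 27400) = 28.5 V.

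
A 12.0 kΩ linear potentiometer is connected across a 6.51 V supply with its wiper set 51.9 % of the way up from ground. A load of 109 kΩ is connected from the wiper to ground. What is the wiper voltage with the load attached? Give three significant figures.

V ≈ 3.29 V

The wiper splits the pot into (1−α)R = 5.772 kΩ above and αR = 6.228 kΩ below.
Lower section ‖ load = 5.891 kΩ.
V_wiper = 6.51 × 5.891/(5.772 + 5.891) = 3.29 V.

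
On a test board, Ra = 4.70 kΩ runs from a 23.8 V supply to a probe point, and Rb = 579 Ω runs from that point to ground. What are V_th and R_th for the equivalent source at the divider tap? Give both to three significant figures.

V_th = 2.61 V, R_th = 515 Ω

V_th is the open-circuit tap voltage: 23.8 × 579/(4700 + 579) = 2.61 V.
With the supply zeroed, Ra and Rb appear in parallel from the tap: R_th = Ra‖Rb = (4700 × 579)/5279 = 515 Ω.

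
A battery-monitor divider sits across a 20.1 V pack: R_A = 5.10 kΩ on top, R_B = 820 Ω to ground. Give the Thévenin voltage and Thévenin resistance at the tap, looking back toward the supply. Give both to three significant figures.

V_th = 2.78 V, R_th = 706 Ω

V_th is the open-circuit tap voltage: 20.1 × 820/(5100 + 820) = 2.78 V.
With the supply zeroed, R_A and R_B appear in parallel from the tap: R_th = R_A‖R_B = (5100 × 820)/5920 = 706 Ω.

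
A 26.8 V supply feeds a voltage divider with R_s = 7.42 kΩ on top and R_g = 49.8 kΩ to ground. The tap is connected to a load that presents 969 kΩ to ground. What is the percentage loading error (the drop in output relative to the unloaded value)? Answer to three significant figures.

The divider's output (Thévenin) resistance is R_s‖R_g = 6.458 kΩ.
Fractional drop under load = R_th/(R_th + R_L) = 6.458 / (6.458 + 969) = 0.006620.
So the output falls by 0.662 %.

0.662 %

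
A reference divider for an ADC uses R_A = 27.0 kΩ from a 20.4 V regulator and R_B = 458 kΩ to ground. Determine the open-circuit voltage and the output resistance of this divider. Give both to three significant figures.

V_th is the open-circuit tap voltage: 20.4 × 458/(27.0 + 458) = 19.3 V.
With the supply zeroed, R_A and R_B appear in parallel from the tap: R_th = R_A‖R_B = (27.0 × 458)/485.0 = 25.5 kΩ.

V_th = 19.3 V, R_th = 25.5 kΩ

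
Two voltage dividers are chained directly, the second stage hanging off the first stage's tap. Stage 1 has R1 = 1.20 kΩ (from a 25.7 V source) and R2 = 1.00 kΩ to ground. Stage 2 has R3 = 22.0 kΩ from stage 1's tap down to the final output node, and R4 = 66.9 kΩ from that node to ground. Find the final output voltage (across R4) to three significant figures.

V_out ≈ 8.74 V

Stage 2 presents R3+R4 = 88.90 kΩ as a load on stage 1's tap.
Stage 1's lower leg becomes R2‖(R3+R4) = 0.9889 kΩ, so V_mid = 25.7 × 0.9889/2.189 = 11.61 V.
Stage 2 is itself unloaded: V_out = V_mid × R4/(R3+R4) = 11.61 × 66.9/88.90 = 8.74 V.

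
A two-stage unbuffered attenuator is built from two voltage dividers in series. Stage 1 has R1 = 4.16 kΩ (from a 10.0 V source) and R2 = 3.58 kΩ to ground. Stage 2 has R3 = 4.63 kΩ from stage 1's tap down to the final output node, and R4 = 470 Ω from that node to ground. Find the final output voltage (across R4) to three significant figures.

Stage 2 presents R3+R4 = 5100 Ω as a load on stage 1's tap.
Stage 1's lower leg becomes R2‖(R3+R4) = 2103 Ω, so V_mid = 10.0 × 2103/6263 = 3.358 V.
Stage 2 is itself unloaded: V_out = V_mid × R4/(R3+R4) = 3.358 × 470/5100 = 0.309 V.

V_out ≈ 0.309 V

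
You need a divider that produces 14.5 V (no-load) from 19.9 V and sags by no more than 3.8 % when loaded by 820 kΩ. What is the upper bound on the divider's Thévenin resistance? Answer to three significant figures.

R_th ≤ 32.4 kΩ

Loading drop = R_th/(R_th + R_L) ≤ 0.0380, so R_th ≤ R_L · ε/(1−ε) = 820 kΩ × 0.0380/0.9620 = 32.4 kΩ.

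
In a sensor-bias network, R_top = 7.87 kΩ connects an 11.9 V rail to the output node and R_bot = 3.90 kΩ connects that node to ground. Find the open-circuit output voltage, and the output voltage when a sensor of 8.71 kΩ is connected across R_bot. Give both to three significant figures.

Open-circuit: V = 11.9 × 3.90/(7.87 + 3.90) = 3.94 V.
With the load, R_bot becomes R_bot‖R_L = 2.694 kΩ, so V = 11.9 × 2.694/10.56 = 3.03 V.

Unloaded: 3.94 V; loaded: 3.03 V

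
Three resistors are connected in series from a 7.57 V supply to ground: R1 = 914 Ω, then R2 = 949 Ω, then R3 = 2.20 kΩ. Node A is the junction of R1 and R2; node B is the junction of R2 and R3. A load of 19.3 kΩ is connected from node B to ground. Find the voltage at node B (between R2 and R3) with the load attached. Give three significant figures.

At node B, R3 is in parallel with the load: R3‖R_L = 1975 Ω.
Below node A the resistance is R2 + (R3‖R_L) = 2924 Ω, so V_A = 7.57 × 2924/3838 = 5.767 V.
Then V_B = V_A × (R3‖R_L)/(R2 + R3‖R_L) = 5.767 × 1975/2924 = 3.90 V.

V ≈ 3.90 V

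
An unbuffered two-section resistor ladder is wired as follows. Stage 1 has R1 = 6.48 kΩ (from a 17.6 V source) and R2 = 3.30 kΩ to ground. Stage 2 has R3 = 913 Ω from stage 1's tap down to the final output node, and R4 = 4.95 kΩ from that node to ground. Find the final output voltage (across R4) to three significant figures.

V_out ≈ 3.65 V

Stage 2 presents R3+R4 = 5863 Ω as a load on stage 1's tap.
Stage 1's lower leg becomes R2‖(R3+R4) = 2112 Ω, so V_mid = 17.6 × 2112/8592 = 4.326 V.
Stage 2 is itself unloaded: V_out = V_mid × R4/(R3+R4) = 4.326 × 4950/5863 = 3.65 V.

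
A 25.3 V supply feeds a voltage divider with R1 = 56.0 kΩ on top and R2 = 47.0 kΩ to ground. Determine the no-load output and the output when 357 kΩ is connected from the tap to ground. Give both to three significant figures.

Unloaded: 11.5 V; loaded: 10.8 V

Open-circuit: V = 25.3 × 47.0/(56.0 + 47.0) = 11.5 V.
With the load, R2 becomes R2‖R_L = 41.53 kΩ, so V = 25.3 × 41.53/97.53 = 10.8 V.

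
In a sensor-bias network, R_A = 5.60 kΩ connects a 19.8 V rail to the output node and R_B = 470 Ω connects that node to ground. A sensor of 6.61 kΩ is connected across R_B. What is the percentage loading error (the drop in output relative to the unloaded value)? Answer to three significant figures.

6.16 %

The divider's output (Thévenin) resistance is R_A‖R_B = 433.6 Ω.
Fractional drop under load = R_th/(R_th + R_L) = 433.6 / (433.6 + 6610) = 0.06156.
So the output falls by 6.16 %.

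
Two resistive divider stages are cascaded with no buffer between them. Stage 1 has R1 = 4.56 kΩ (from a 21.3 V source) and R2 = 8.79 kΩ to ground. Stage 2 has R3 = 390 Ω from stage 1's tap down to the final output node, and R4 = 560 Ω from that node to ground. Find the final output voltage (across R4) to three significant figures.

Stage 2 presents R3+R4 = 950.0 Ω as a load on stage 1's tap.
Stage 1's lower leg becomes R2‖(R3+R4) = 857.3 Ω, so V_mid = 21.3 × 857.3/5417 = 3.371 V.
Stage 2 is itself unloaded: V_out = V_mid × R4/(R3+R4) = 3.371 × 560/950.0 = 1.99 V.

V_out ≈ 1.99 V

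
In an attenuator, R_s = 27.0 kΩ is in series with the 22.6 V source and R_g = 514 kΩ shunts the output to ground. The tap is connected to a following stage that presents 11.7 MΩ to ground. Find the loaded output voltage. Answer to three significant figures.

The load sits in parallel with R_g: R_g‖R_L = (514 × 11700) / (514 + 11700) = 492.4 kΩ.
V_out = 22.6 × 492.4 / (27.0 + 492.4) = 22.6 × 492.4/519.4 = 21.4 V.

V_out ≈ 21.4 V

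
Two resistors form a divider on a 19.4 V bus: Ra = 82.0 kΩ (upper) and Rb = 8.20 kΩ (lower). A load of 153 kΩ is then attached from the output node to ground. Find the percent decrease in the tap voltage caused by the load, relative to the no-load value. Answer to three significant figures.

The divider's output (Thévenin) resistance is Ra‖Rb = 7.455 kΩ.
Fractional drop under load = R_th/(R_th + R_L) = 7.455 / (7.455 + 153) = 0.04646.
So the output falls by 4.65 %.

4.65 %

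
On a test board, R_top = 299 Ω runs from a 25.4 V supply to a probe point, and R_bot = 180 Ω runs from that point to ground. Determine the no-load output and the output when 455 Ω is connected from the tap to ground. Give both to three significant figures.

Open-circuit: V = 25.4 × 180/(299 + 180) = 9.54 V.
With the load, R_bot becomes R_bot‖R_L = 129.0 Ω, so V = 25.4 × 129.0/428.0 = 7.65 V.

Unloaded: 9.54 V; loaded: 7.65 V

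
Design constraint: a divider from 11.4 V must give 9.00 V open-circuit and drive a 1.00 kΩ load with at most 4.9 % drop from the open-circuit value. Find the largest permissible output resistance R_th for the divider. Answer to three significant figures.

Loading drop = R_th/(R_th + R_L) ≤ 0.0490, so R_th ≤ R_L · ε/(1−ε) = 1.00 kΩ × 0.0490/0.9510 = 51.5 Ω.
(Any R1, R2 with R2/(R1+R2) = 0.789 and R1‖R2 ≤ 51.5 Ω will meet the spec.)

R_th ≤ 51.5 Ω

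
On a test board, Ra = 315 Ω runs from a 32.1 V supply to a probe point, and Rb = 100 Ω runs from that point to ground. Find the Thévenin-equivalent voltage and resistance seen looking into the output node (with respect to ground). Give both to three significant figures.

V_th = 7.73 V, R_th = 75.9 Ω

V_th is the open-circuit tap voltage: 32.1 × 100/(315 + 100) = 7.73 V.
With the supply zeroed, Ra and Rb appear in parallel from the tap: R_th = Ra‖Rb = (315 × 100)/415.0 = 75.9 Ω.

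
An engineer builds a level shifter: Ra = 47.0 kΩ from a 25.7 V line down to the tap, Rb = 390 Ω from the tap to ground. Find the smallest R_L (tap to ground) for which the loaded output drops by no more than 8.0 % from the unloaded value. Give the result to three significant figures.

R_L(min) ≈ 4.45 kΩ

Output resistance R_th = Ra‖Rb = (47000 × 390)/47390 = 386.8 Ω.
The fractional drop is R_th/(R_th + R_L); requiring this ≤ 0.0800 gives R_L ≥ R_th(1/0.0800 − 1) = 386.8 × 11.50 = 4.45 kΩ.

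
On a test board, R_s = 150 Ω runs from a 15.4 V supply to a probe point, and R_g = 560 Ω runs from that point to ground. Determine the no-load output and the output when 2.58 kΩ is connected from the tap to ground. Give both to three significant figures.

Open-circuit: V = 15.4 × 560/(150 + 560) = 12.1 V.
With the load, R_g becomes R_g‖R_L = 460.1 Ω, so V = 15.4 × 460.1/610.1 = 11.6 V.

Unloaded: 12.1 V; loaded: 11.6 V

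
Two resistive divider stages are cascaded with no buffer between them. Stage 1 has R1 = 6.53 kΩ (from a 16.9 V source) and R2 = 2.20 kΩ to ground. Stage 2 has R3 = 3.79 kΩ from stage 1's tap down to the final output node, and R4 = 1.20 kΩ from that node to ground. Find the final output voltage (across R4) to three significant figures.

V_out ≈ 0.770 V

Stage 2 presents R3+R4 = 4.990 kΩ as a load on stage 1's tap.
Stage 1's lower leg becomes R2‖(R3+R4) = 1.527 kΩ, so V_mid = 16.9 × 1.527/8.057 = 3.203 V.
Stage 2 is itself unloaded: V_out = V_mid × R4/(R3+R4) = 3.203 × 1.20/4.990 = 0.770 V.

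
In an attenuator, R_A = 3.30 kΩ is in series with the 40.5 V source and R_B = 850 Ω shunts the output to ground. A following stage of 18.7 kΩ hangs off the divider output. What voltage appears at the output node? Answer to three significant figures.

The load sits in parallel with R_B: R_B‖R_L = (850 × 18700) / (850 + 18700) = 813.0 Ω.
V_out = 40.5 × 813.0 / (3300 + 813.0) = 40.5 × 813.0/4113 = 8.01 V.
(Unloaded it would have been 8.30 V.)

V_out ≈ 8.01 V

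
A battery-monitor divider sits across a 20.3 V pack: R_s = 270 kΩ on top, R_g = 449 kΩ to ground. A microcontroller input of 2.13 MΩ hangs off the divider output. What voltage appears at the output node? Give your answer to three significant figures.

The load sits in parallel with R_g: R_g‖R_L = (449 × 2130) / (449 + 2130) = 370.8 kΩ.
V_out = 20.3 × 370.8 / (270 + 370.8) = 20.3 × 370.8/640.8 = 11.7 V.

V_out ≈ 11.7 V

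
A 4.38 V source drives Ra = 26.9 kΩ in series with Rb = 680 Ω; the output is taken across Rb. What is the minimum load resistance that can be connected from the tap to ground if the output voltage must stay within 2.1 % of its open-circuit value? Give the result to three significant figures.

Output resistance R_th = Ra‖Rb = (26900 × 680)/27580 = 663.2 Ω.
The fractional drop is R_th/(R_th + R_L); requiring this ≤ 0.0210 gives R_L ≥ R_th(1/0.0210 − 1) = 663.2 × 46.62 = 30.9 kΩ.

R_L(min) ≈ 30.9 kΩ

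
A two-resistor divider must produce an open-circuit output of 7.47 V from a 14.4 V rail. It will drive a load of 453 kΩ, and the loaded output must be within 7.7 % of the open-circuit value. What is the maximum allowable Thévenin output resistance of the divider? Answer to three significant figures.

R_th ≤ 37.8 kΩ

Loading drop = R_th/(R_th + R_L) ≤ 0.0770, so R_th ≤ R_L · ε/(1−ε) = 453 kΩ × 0.0770/0.9230 = 37.8 kΩ.
(Any R1, R2 with R2/(R1+R2) = 0.519 and R1‖R2 ≤ 37.8 kΩ will meet the spec.)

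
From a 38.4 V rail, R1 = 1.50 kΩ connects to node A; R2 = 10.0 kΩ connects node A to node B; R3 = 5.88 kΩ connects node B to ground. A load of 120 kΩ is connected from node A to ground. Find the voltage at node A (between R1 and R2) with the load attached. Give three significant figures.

Below node A the series string R2+R3 = 15.88 kΩ sits in parallel with the 120 kΩ load: 14.02 kΩ.
V_A = 38.4 × 14.02/(1.50 + 14.02) = 34.7 V.

V ≈ 34.7 V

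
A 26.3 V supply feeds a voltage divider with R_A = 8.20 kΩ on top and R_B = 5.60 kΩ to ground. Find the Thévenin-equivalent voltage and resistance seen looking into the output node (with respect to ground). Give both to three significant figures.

V_th is the open-circuit tap voltage: 26.3 × 5.60/(8.20 + 5.60) = 10.7 V.
With the supply zeroed, R_A and R_B appear in parallel from the tap: R_th = R_A‖R_B = (8.20 × 5.60)/13.80 = 3.33 kΩ.

V_th = 10.7 V, R_th = 3.33 kΩ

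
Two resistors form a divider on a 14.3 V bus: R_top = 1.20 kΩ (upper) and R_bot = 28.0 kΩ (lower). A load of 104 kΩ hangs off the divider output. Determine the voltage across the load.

The load sits in parallel with R_bot: R_bot‖R_L = (28.0 × 104) / (28.0 + 104) = 22.06 kΩ.
V_out = 14.3 × 22.06 / (1.20 + 22.06) = 14.3 × 22.06/23.26 = 13.6 V.

V_out ≈ 13.6 V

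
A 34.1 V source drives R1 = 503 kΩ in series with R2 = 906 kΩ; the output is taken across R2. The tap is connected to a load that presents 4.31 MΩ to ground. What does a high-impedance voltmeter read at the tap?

The load sits in parallel with R2: R2‖R_L = (906 × 4310) / (906 + 4310) = 748.6 kΩ.
V_out = 34.1 × 748.6 / (503 + 748.6) = 34.1 × 748.6/1252 = 20.4 V.
(Unloaded it would have been 21.9 V.)

V_out ≈ 20.4 V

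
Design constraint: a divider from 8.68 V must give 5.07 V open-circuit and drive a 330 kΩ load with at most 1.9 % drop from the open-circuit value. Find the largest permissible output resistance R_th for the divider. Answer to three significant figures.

Loading drop = R_th/(R_th + R_L) ≤ 0.0190, so R_th ≤ R_L · ε/(1−ε) = 330 kΩ × 0.0190/0.9810 = 6.39 kΩ.

R_th ≤ 6.39 kΩ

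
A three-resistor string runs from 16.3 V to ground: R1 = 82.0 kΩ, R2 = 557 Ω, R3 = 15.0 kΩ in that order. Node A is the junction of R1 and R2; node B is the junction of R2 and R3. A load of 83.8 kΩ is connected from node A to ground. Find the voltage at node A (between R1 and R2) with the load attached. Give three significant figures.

Below node A the series string R2+R3 = 15560 Ω sits in parallel with the 83800 Ω load: 13120 Ω.
V_A = 16.3 × 13120/(82000 + 13120) = 2.25 V.

V ≈ 2.25 V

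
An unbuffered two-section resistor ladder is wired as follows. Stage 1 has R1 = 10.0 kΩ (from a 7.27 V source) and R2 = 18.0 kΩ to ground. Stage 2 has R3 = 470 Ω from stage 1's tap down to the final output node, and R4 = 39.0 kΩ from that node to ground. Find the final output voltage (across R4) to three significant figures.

Stage 2 presents R3+R4 = 39470 Ω as a load on stage 1's tap.
Stage 1's lower leg becomes R2‖(R3+R4) = 12360 Ω, so V_mid = 7.27 × 12360/22360 = 4.019 V.
Stage 2 is itself unloaded: V_out = V_mid × R4/(R3+R4) = 4.019 × 39000/39470 = 3.97 V.

V_out ≈ 3.97 V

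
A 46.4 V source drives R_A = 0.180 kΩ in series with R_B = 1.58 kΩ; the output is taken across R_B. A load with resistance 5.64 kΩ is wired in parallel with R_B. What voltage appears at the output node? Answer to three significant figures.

The load sits in parallel with R_B: R_B‖R_L = (1580 × 5640) / (1580 + 5640) = 1234 Ω.
V_out = 46.4 × 1234 / (180 + 1234) = 46.4 × 1234/1414 = 40.5 V.
(Unloaded it would have been 41.7 V.)

V_out ≈ 40.5 V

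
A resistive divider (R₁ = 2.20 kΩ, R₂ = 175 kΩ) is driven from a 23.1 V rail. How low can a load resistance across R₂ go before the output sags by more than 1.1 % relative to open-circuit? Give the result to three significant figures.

R_L(min) ≈ 195 kΩ

Output resistance R_th = R₁‖R₂ = (2.20 × 175)/177.2 = 2.173 kΩ.
The fractional drop is R_th/(R_th + R_L); requiring this ≤ 0.0110 gives R_L ≥ R_th(1/0.0110 − 1) = 2.173 × 89.91 = 195 kΩ.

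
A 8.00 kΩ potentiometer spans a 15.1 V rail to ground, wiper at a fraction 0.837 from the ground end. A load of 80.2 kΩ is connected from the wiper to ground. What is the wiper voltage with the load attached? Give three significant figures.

V ≈ 12.5 V

The wiper splits the pot into (1−α)R = 1.304 kΩ above and αR = 6.696 kΩ below.
Lower section ‖ load = 6.180 kΩ.
V_wiper = 15.1 × 6.180/(1.304 + 6.180) = 12.5 V.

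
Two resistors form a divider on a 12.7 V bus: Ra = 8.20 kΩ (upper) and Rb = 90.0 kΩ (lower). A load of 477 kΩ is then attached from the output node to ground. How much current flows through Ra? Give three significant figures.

I ≈ 0.151 mA

Rb‖R_L = 75.71 kΩ, so the source sees Ra + Rb‖R_L = 83.91 kΩ.
I = 12.7 V / 83.91 kΩ = 0.151 mA.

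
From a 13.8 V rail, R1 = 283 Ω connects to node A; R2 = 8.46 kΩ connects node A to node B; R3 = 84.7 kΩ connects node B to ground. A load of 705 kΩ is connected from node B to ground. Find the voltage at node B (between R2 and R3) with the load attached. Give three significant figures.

V ≈ 12.4 V

At node B, R3 is in parallel with the load: R3‖R_L = 75620 Ω.
Below node A the resistance is R2 + (R3‖R_L) = 84080 Ω, so V_A = 13.8 × 84080/84360 = 13.75 V.
Then V_B = V_A × (R3‖R_L)/(R2 + R3‖R_L) = 13.75 × 75620/84080 = 12.4 V.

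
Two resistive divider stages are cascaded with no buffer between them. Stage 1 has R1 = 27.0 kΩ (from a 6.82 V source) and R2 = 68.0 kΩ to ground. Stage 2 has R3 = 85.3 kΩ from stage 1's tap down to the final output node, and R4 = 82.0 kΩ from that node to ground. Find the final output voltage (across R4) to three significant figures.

Stage 2 presents R3+R4 = 167.3 kΩ as a load on stage 1's tap.
Stage 1's lower leg becomes R2‖(R3+R4) = 48.35 kΩ, so V_mid = 6.82 × 48.35/75.35 = 4.376 V.
Stage 2 is itself unloaded: V_out = V_mid × R4/(R3+R4) = 4.376 × 82.0/167.3 = 2.14 V.

V_out ≈ 2.14 V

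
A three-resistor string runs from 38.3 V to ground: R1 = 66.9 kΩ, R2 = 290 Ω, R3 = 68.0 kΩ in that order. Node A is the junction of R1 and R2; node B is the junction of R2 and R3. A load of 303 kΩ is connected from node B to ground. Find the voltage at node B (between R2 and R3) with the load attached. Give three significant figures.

V ≈ 17.3 V

At node B, R3 is in parallel with the load: R3‖R_L = 55540 Ω.
Below node A the resistance is R2 + (R3‖R_L) = 55830 Ω, so V_A = 38.3 × 55830/122700 = 17.42 V.
Then V_B = V_A × (R3‖R_L)/(R2 + R3‖R_L) = 17.42 × 55540/55830 = 17.3 V.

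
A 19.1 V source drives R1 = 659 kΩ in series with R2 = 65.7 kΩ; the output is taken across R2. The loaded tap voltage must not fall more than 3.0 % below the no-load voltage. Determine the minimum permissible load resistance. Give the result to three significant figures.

R_L(min) ≈ 1.93 MΩ

Output resistance R_th = R1‖R2 = (659 × 65.7)/724.7 = 59.74 kΩ.
The fractional drop is R_th/(R_th + R_L); requiring this ≤ 0.0300 gives R_L ≥ R_th(1/0.0300 − 1) = 59.74 × 32.33 = 1.93 MΩ.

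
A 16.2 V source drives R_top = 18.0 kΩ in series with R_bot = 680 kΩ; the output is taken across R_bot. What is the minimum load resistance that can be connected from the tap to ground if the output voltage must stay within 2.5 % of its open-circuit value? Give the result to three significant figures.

R_L(min) ≈ 684 kΩ

Output resistance R_th = R_top‖R_bot = (18.0 × 680)/698.0 = 17.54 kΩ.
The fractional drop is R_th/(R_th + R_L); requiring this ≤ 0.0250 gives R_L ≥ R_th(1/0.0250 − 1) = 17.54 × 39.00 = 684 kΩ.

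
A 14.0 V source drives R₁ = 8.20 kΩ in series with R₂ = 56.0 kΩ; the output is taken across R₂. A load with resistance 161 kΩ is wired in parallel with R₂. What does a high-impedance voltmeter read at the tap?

The load sits in parallel with R₂: R₂‖R_L = (56.0 × 161) / (56.0 + 161) = 41.55 kΩ.
V_out = 14.0 × 41.55 / (8.20 + 41.55) = 14.0 × 41.55/49.75 = 11.7 V.

V_out ≈ 11.7 V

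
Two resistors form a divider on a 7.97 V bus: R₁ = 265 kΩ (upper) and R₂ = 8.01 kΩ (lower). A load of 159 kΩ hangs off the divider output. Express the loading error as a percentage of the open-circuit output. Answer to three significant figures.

4.66 %

The divider's output (Thévenin) resistance is R₁‖R₂ = 7.775 kΩ.
Fractional drop under load = R_th/(R_th + R_L) = 7.775 / (7.775 + 159) = 0.04662.
So the output falls by 4.66 %.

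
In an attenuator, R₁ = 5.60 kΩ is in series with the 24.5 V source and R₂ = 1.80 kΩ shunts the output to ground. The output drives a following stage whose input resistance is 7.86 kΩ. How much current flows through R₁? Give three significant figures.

I ≈ 3.47 mA

R₂‖R_L = 1.465 kΩ, so the source sees R₁ + R₂‖R_L = 7.065 kΩ.
I = 24.5 V / 7.065 kΩ = 3.47 mA.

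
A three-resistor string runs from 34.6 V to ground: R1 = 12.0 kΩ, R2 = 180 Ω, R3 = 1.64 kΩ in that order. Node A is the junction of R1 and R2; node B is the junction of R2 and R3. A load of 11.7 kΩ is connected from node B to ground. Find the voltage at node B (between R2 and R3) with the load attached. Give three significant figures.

At node B, R3 is in parallel with the load: R3‖R_L = 1438 Ω.
Below node A the resistance is R2 + (R3‖R_L) = 1618 Ω, so V_A = 34.6 × 1618/13620 = 4.112 V.
Then V_B = V_A × (R3‖R_L)/(R2 + R3‖R_L) = 4.112 × 1438/1618 = 3.65 V.

V ≈ 3.65 V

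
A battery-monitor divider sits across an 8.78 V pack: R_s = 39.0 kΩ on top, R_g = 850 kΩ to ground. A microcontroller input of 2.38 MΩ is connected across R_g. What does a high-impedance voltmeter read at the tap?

The load sits in parallel with R_g: R_g‖R_L = (850 × 2380) / (850 + 2380) = 626.3 kΩ.
V_out = 8.78 × 626.3 / (39.0 + 626.3) = 8.78 × 626.3/665.3 = 8.27 V.

V_out ≈ 8.27 V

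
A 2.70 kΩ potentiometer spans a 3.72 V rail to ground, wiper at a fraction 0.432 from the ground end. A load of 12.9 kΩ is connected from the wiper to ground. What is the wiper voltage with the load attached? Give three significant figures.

V ≈ 1.53 V

The wiper splits the pot into (1−α)R = 1.534 kΩ above and αR = 1.166 kΩ below.
Lower section ‖ load = 1.070 kΩ.
V_wiper = 3.72 × 1.070/(1.534 + 1.070) = 1.53 V.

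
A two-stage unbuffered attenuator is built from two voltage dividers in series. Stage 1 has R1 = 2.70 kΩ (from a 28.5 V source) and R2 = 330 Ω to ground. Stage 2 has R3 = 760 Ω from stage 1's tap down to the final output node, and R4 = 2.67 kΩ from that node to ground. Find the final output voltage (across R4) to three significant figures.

Stage 2 presents R3+R4 = 3430 Ω as a load on stage 1's tap.
Stage 1's lower leg becomes R2‖(R3+R4) = 301.0 Ω, so V_mid = 28.5 × 301.0/3001 = 2.859 V.
Stage 2 is itself unloaded: V_out = V_mid × R4/(R3+R4) = 2.859 × 2670/3430 = 2.23 V.

V_out ≈ 2.23 V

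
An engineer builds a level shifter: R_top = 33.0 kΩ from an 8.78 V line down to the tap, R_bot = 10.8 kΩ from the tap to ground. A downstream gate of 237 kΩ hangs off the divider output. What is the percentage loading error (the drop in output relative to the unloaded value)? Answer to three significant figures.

The divider's output (Thévenin) resistance is R_top‖R_bot = 8.137 kΩ.
Fractional drop under load = R_th/(R_th + R_L) = 8.137 / (8.137 + 237) = 0.03319.
So the output falls by 3.32 %.

3.32 %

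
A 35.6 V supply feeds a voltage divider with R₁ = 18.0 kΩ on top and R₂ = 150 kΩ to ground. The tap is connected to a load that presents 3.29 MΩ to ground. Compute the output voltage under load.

V_out ≈ 31.6 V

The load sits in parallel with R₂: R₂‖R_L = (150 × 3290) / (150 + 3290) = 143.5 kΩ.
V_out = 35.6 × 143.5 / (18.0 + 143.5) = 35.6 × 143.5/161.5 = 31.6 V.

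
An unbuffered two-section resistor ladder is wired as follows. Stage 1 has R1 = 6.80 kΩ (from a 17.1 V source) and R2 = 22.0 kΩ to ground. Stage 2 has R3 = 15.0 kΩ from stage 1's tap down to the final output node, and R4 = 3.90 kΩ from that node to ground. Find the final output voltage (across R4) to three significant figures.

Stage 2 presents R3+R4 = 18.90 kΩ as a load on stage 1's tap.
Stage 1's lower leg becomes R2‖(R3+R4) = 10.17 kΩ, so V_mid = 17.1 × 10.17/16.97 = 10.25 V.
Stage 2 is itself unloaded: V_out = V_mid × R4/(R3+R4) = 10.25 × 3.90/18.90 = 2.11 V.

V_out ≈ 2.11 V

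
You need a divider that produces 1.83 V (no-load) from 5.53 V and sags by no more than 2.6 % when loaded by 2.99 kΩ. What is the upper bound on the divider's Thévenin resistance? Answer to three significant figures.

R_th ≤ 79.8 Ω

Loading drop = R_th/(R_th + R_L) ≤ 0.0260, so R_th ≤ R_L · ε/(1−ε) = 2.99 kΩ × 0.0260/0.9740 = 79.8 Ω.
(Any R1, R2 with R2/(R1+R2) = 0.331 and R1‖R2 ≤ 79.8 Ω will meet the spec.)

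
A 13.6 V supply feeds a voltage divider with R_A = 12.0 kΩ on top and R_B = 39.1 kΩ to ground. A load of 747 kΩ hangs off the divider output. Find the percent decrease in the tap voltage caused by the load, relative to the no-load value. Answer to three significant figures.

1.21 %

The divider's output (Thévenin) resistance is R_A‖R_B = 9.182 kΩ.
Fractional drop under load = R_th/(R_th + R_L) = 9.182 / (9.182 + 747) = 0.01214.
So the output falls by 1.21 %.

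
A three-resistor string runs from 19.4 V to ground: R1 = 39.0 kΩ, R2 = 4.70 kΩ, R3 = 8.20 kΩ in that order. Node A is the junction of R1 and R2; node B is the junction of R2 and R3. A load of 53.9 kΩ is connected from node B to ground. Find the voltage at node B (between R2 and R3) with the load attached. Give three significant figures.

At node B, R3 is in parallel with the load: R3‖R_L = 7.117 kΩ.
Below node A the resistance is R2 + (R3‖R_L) = 11.82 kΩ, so V_A = 19.4 × 11.82/50.82 = 4.511 V.
Then V_B = V_A × (R3‖R_L)/(R2 + R3‖R_L) = 4.511 × 7.117/11.82 = 2.72 V.

V ≈ 2.72 V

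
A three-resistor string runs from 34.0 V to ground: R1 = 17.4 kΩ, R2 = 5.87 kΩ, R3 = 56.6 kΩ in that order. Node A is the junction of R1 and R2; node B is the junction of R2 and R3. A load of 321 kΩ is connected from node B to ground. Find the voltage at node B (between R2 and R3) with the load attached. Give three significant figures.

At node B, R3 is in parallel with the load: R3‖R_L = 48.12 kΩ.
Below node A the resistance is R2 + (R3‖R_L) = 53.99 kΩ, so V_A = 34.0 × 53.99/71.39 = 25.71 V.
Then V_B = V_A × (R3‖R_L)/(R2 + R3‖R_L) = 25.71 × 48.12/53.99 = 22.9 V.

V ≈ 22.9 V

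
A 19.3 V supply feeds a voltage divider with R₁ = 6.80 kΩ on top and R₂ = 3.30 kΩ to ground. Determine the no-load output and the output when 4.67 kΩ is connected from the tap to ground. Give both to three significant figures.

Unloaded: 6.31 V; loaded: 4.27 V

Open-circuit: V = 19.3 × 3.30/(6.80 + 3.30) = 6.31 V.
With the load, R₂ becomes R₂‖R_L = 1.934 kΩ, so V = 19.3 × 1.934/8.734 = 4.27 V.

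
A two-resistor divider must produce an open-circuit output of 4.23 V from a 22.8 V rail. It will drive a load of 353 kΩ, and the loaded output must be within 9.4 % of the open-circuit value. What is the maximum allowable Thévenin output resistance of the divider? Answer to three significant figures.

R_th ≤ 36.6 kΩ

Loading drop = R_th/(R_th + R_L) ≤ 0.0940, so R_th ≤ R_L · ε/(1−ε) = 353 kΩ × 0.0940/0.9060 = 36.6 kΩ.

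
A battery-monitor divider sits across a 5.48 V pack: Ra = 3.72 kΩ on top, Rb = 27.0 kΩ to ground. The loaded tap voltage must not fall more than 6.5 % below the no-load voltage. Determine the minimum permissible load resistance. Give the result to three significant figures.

Output resistance R_th = Ra‖Rb = (3.72 × 27.0)/30.72 = 3.270 kΩ.
The fractional drop is R_th/(R_th + R_L); requiring this ≤ 0.0650 gives R_L ≥ R_th(1/0.0650 − 1) = 3.270 × 14.38 = 47.0 kΩ.

R_L(min) ≈ 47.0 kΩ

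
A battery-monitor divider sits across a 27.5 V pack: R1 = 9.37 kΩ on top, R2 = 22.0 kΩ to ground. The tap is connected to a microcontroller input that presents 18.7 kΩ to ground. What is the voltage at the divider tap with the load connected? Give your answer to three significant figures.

V_out ≈ 14.3 V

The load sits in parallel with R2: R2‖R_L = (22.0 × 18.7) / (22.0 + 18.7) = 10.11 kΩ.
V_out = 27.5 × 10.11 / (9.37 + 10.11) = 27.5 × 10.11/19.48 = 14.3 V.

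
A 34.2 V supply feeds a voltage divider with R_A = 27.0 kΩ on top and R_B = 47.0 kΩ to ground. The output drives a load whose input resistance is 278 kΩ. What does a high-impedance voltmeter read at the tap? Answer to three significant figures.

V_out ≈ 20.5 V

The load sits in parallel with R_B: R_B‖R_L = (47.0 × 278) / (47.0 + 278) = 40.20 kΩ.
V_out = 34.2 × 40.20 / (27.0 + 40.20) = 34.2 × 40.20/67.20 = 20.5 V.
(Unloaded it would have been 21.7 V.)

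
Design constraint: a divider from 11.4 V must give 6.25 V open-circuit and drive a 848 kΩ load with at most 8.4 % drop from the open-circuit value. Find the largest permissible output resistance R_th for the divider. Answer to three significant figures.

R_th ≤ 77.8 kΩ

Loading drop = R_th/(R_th + R_L) ≤ 0.0840, so R_th ≤ R_L · ε/(1−ε) = 848 kΩ × 0.0840/0.9160 = 77.8 kΩ.
(Any R1, R2 with R2/(R1+R2) = 0.548 and R1‖R2 ≤ 77.8 kΩ will meet the spec.)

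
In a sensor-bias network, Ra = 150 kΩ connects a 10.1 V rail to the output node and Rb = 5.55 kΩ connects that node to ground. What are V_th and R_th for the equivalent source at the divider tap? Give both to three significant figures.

V_th = 0.360 V, R_th = 5.35 kΩ

V_th is the open-circuit tap voltage: 10.1 × 5.55/(150 + 5.55) = 0.360 V.
With the supply zeroed, Ra and Rb appear in parallel from the tap: R_th = Ra‖Rb = (150 × 5.55)/155.6 = 5.35 kΩ.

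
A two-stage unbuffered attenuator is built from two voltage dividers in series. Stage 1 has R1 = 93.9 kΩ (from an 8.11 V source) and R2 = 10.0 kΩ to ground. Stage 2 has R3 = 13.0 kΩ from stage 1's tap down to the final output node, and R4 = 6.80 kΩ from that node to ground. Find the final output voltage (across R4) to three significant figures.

Stage 2 presents R3+R4 = 19.80 kΩ as a load on stage 1's tap.
Stage 1's lower leg becomes R2‖(R3+R4) = 6.644 kΩ, so V_mid = 8.11 × 6.644/100.5 = 0.5359 V.
Stage 2 is itself unloaded: V_out = V_mid × R4/(R3+R4) = 0.5359 × 6.80/19.80 = 0.184 V.

V_out ≈ 0.184 V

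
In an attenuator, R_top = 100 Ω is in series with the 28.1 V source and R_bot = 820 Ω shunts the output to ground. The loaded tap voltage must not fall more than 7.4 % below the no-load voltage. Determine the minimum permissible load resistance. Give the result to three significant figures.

R_L(min) ≈ 1.12 kΩ

Output resistance R_th = R_top‖R_bot = (100 × 820)/920.0 = 89.13 Ω.
The fractional drop is R_th/(R_th + R_L); requiring this ≤ 0.0740 gives R_L ≥ R_th(1/0.0740 − 1) = 89.13 × 12.51 = 1.12 kΩ.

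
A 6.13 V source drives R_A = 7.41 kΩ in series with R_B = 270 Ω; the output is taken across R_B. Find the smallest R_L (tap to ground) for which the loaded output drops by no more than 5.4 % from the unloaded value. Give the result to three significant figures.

Output resistance R_th = R_A‖R_B = (7410 × 270)/7680 = 260.5 Ω.
The fractional drop is R_th/(R_th + R_L); requiring this ≤ 0.0540 gives R_L ≥ R_th(1/0.0540 − 1) = 260.5 × 17.52 = 4.56 kΩ.

R_L(min) ≈ 4.56 kΩ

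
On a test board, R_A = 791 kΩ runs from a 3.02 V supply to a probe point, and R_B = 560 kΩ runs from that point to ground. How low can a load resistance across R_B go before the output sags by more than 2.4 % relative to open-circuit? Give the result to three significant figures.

R_L(min) ≈ 13.3 MΩ

Output resistance R_th = R_A‖R_B = (791 × 560)/1351 = 327.9 kΩ.
The fractional drop is R_th/(R_th + R_L); requiring this ≤ 0.0240 gives R_L ≥ R_th(1/0.0240 − 1) = 327.9 × 40.67 = 13.3 MΩ.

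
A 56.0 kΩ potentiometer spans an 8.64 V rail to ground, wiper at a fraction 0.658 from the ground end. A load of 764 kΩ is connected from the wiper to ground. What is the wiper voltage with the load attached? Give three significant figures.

The wiper splits the pot into (1−α)R = 19.15 kΩ above and αR = 36.85 kΩ below.
Lower section ‖ load = 35.15 kΩ.
V_wiper = 8.64 × 35.15/(19.15 + 35.15) = 5.59 V.

V ≈ 5.59 V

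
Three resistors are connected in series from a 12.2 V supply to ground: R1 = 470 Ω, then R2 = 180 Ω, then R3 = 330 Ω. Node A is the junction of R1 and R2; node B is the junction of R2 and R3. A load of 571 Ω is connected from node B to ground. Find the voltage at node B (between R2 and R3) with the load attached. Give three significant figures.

V ≈ 2.97 V

At node B, R3 is in parallel with the load: R3‖R_L = 209.1 Ω.
Below node A the resistance is R2 + (R3‖R_L) = 389.1 Ω, so V_A = 12.2 × 389.1/859.1 = 5.526 V.
Then V_B = V_A × (R3‖R_L)/(R2 + R3‖R_L) = 5.526 × 209.1/389.1 = 2.97 V.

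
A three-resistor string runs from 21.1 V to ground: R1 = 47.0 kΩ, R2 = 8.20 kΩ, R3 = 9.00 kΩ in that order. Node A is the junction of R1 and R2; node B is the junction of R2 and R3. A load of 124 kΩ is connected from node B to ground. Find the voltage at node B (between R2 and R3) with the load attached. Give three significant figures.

At node B, R3 is in parallel with the load: R3‖R_L = 8.391 kΩ.
Below node A the resistance is R2 + (R3‖R_L) = 16.59 kΩ, so V_A = 21.1 × 16.59/63.59 = 5.505 V.
Then V_B = V_A × (R3‖R_L)/(R2 + R3‖R_L) = 5.505 × 8.391/16.59 = 2.78 V.

V ≈ 2.78 V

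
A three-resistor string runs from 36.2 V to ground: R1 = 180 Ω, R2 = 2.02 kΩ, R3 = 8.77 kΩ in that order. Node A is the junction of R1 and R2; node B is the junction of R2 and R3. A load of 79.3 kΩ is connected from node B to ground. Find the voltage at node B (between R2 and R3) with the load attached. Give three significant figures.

At node B, R3 is in parallel with the load: R3‖R_L = 7897 Ω.
Below node A the resistance is R2 + (R3‖R_L) = 9917 Ω, so V_A = 36.2 × 9917/10100 = 35.55 V.
Then V_B = V_A × (R3‖R_L)/(R2 + R3‖R_L) = 35.55 × 7897/9917 = 28.3 V.

V ≈ 28.3 V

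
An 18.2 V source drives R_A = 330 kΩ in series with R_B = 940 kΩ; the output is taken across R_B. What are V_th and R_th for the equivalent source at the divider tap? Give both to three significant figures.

V_th = 13.5 V, R_th = 244 kΩ

V_th is the open-circuit tap voltage: 18.2 × 940/(330 + 940) = 13.5 V.
With the supply zeroed, R_A and R_B appear in parallel from the tap: R_th = R_A‖R_B = (330 × 940)/1270 = 244 kΩ.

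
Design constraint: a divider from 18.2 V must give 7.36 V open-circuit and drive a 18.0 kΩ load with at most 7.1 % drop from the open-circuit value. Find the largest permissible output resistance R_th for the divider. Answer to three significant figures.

Loading drop = R_th/(R_th + R_L) ≤ 0.0710, so R_th ≤ R_L · ε/(1−ε) = 18.0 kΩ × 0.0710/0.9290 = 1.38 kΩ.
(Any R1, R2 with R2/(R1+R2) = 0.404 and R1‖R2 ≤ 1.38 kΩ will meet the spec.)

R_th ≤ 1.38 kΩ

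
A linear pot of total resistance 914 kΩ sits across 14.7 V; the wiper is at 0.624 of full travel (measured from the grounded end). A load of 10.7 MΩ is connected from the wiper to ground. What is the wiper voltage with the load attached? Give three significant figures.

The wiper splits the pot into (1−α)R = 343.7 kΩ above and αR = 570.3 kΩ below.
Lower section ‖ load = 541.5 kΩ.
V_wiper = 14.7 × 541.5/(343.7 + 541.5) = 8.99 V.

V ≈ 8.99 V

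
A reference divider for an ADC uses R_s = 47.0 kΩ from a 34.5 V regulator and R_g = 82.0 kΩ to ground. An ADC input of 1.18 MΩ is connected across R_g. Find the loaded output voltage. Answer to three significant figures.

V_out ≈ 21.4 V

The load sits in parallel with R_g: R_g‖R_L = (82.0 × 1180) / (82.0 + 1180) = 76.67 kΩ.
V_out = 34.5 × 76.67 / (47.0 + 76.67) = 34.5 × 76.67/123.7 = 21.4 V.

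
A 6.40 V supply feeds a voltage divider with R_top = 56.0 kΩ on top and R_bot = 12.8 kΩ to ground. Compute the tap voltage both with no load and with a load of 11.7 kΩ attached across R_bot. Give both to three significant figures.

Open-circuit: V = 6.40 × 12.8/(56.0 + 12.8) = 1.19 V.
With the load, R_bot becomes R_bot‖R_L = 6.113 kΩ, so V = 6.40 × 6.113/62.11 = 0.630 V.

Unloaded: 1.19 V; loaded: 0.630 V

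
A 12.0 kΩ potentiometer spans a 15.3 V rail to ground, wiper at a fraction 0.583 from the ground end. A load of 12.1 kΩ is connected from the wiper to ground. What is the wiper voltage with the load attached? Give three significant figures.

The wiper splits the pot into (1−α)R = 5.004 kΩ above and αR = 6.996 kΩ below.
Lower section ‖ load = 4.433 kΩ.
V_wiper = 15.3 × 4.433/(5.004 + 4.433) = 7.19 V.

V ≈ 7.19 V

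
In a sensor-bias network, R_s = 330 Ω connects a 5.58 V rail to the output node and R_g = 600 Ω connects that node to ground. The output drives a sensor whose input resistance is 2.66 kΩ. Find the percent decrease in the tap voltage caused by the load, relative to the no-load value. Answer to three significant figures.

The divider's output (Thévenin) resistance is R_s‖R_g = 212.9 Ω.
Fractional drop under load = R_th/(R_th + R_L) = 212.9 / (212.9 + 2660) = 0.07411.
So the output falls by 7.41 %.

7.41 %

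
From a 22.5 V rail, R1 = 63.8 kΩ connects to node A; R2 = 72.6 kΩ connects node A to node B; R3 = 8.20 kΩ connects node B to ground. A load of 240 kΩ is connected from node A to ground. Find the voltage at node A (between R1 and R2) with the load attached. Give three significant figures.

V ≈ 10.9 V

Below node A the series string R2+R3 = 80.80 kΩ sits in parallel with the 240 kΩ load: 60.45 kΩ.
V_A = 22.5 × 60.45/(63.8 + 60.45) = 10.9 V.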